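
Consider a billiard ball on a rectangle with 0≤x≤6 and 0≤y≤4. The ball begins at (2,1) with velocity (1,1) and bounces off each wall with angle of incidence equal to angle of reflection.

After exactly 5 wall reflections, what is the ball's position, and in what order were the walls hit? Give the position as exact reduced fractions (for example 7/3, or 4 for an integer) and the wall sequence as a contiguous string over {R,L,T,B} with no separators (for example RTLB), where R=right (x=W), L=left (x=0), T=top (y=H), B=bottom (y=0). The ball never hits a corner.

1. t=3 → T at (5,4); v=(1,-1)
2. t=1 → R at (6,3); v=(-1,-1)
3. t=3 → B at (3,0); v=(-1,1)
4. t=3 → L at (0,3); v=(1,1)
5. t=1 → T at (1,4); v=(1,-1)

Final position: (1,4)
Wall sequence: TRBLT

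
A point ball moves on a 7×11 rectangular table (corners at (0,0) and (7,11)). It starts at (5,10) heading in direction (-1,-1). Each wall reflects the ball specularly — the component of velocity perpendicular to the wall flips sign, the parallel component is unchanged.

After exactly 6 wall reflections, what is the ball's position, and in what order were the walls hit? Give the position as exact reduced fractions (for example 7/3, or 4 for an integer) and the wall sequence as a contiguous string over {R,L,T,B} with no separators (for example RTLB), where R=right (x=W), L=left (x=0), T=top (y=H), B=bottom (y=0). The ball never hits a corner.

Final position: (7,6)
Wall sequence: LBRLTR

1. t=5 → L at (0,5); v=(1,-1)
2. t=5 → B at (5,0); v=(1,1)
3. t=2 → R at (7,2); v=(-1,1)
4. t=7 → L at (0,9); v=(1,1)
5. t=2 → T at (2,11); v=(1,-1)
6. t=5 → R at (7,6); v=(-1,-1)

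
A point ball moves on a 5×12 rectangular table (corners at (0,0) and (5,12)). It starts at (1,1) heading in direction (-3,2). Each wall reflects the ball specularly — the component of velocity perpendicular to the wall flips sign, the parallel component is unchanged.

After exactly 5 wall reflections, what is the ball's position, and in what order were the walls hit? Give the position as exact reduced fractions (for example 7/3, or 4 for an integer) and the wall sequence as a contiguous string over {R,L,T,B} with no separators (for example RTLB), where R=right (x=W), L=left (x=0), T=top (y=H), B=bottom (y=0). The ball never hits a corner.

1. t=1/3 → L at (0,5/3); v=(3,2)
2. t=5/3 → R at (5,5); v=(-3,2)
3. t=5/3 → L at (0,25/3); v=(3,2)
4. t=5/3 → R at (5,35/3); v=(-3,2)
5. t=1/6 → T at (9/2,12); v=(-3,-2)

Final position: (9/2,12)
Wall sequence: LRLRT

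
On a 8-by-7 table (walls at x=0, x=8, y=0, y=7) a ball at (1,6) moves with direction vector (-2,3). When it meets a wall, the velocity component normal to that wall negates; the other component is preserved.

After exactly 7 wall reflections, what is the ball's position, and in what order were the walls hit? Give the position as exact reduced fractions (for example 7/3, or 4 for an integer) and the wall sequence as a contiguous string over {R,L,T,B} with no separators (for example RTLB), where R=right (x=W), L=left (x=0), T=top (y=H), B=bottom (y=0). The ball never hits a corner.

1. t=1/3 → T at (1/3,7); v=(-2,-3)
2. t=1/6 → L at (0,13/2); v=(2,-3)
3. t=13/6 → B at (13/3,0); v=(2,3)
4. t=11/6 → R at (8,11/2); v=(-2,3)
5. t=1/2 → T at (7,7); v=(-2,-3)
6. t=7/3 → B at (7/3,0); v=(-2,3)
7. t=7/6 → L at (0,7/2); v=(2,3)

Final position: (0,7/2)
Wall sequence: TLBRTBL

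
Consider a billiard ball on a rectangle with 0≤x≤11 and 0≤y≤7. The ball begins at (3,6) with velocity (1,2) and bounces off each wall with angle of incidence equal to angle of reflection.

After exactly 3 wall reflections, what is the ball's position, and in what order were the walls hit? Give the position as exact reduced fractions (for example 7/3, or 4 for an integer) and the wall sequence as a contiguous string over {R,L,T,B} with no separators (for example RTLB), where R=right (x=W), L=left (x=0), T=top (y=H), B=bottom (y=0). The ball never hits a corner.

1. t=1/2 → T at (7/2,7); v=(1,-2)
2. t=7/2 → B at (7,0); v=(1,2)
3. t=7/2 → T at (21/2,7); v=(1,-2)

Final position: (21/2,7)
Wall sequence: TBT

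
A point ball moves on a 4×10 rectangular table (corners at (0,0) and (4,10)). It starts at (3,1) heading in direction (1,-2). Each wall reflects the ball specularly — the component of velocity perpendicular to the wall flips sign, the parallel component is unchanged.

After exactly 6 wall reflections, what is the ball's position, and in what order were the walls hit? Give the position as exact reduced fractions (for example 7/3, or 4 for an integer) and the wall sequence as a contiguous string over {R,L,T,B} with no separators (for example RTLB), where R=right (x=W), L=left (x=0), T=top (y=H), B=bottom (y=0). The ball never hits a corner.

1. t=1/2 → B at (7/2,0); v=(1,2)
2. t=1/2 → R at (4,1); v=(-1,2)
3. t=4 → L at (0,9); v=(1,2)
4. t=1/2 → T at (1/2,10); v=(1,-2)
5. t=7/2 → R at (4,3); v=(-1,-2)
6. t=3/2 → B at (5/2,0); v=(-1,2)

Final position: (5/2,0)
Wall sequence: BRLTRB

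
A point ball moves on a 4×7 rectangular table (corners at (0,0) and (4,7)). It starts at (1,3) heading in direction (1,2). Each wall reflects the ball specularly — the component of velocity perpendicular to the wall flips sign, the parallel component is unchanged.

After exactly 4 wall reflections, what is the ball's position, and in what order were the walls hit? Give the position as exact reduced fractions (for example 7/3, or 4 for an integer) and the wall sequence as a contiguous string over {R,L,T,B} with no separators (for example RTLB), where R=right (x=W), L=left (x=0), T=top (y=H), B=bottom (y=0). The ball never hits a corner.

Final position: (0,3)
Wall sequence: TRBL

1. t=2 → T at (3,7); v=(1,-2)
2. t=1 → R at (4,5); v=(-1,-2)
3. t=5/2 → B at (3/2,0); v=(-1,2)
4. t=3/2 → L at (0,3); v=(1,2)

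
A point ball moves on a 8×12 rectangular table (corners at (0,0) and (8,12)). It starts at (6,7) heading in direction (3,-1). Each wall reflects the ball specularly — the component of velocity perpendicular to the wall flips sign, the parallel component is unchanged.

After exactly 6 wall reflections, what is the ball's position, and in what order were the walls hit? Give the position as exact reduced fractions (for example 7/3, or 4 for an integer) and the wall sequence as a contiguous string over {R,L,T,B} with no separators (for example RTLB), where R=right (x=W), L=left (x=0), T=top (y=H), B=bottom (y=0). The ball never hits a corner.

Final position: (8,13/3)
Wall sequence: RLRBLR

1. t=2/3 → R at (8,19/3); v=(-3,-1)
2. t=8/3 → L at (0,11/3); v=(3,-1)
3. t=8/3 → R at (8,1); v=(-3,-1)
4. t=1 → B at (5,0); v=(-3,1)
5. t=5/3 → L at (0,5/3); v=(3,1)
6. t=8/3 → R at (8,13/3); v=(-3,1)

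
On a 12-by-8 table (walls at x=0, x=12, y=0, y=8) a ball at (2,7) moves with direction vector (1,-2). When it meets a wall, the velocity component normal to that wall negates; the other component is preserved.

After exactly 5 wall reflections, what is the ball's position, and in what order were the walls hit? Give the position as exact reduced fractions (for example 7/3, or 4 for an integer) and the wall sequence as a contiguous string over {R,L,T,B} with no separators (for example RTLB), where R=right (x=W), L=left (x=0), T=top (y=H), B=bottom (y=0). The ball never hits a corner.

Final position: (13/2,8)
Wall sequence: BTRBT

1. t=7/2 → B at (11/2,0); v=(1,2)
2. t=4 → T at (19/2,8); v=(1,-2)
3. t=5/2 → R at (12,3); v=(-1,-2)
4. t=3/2 → B at (21/2,0); v=(-1,2)
5. t=4 → T at (13/2,8); v=(-1,-2)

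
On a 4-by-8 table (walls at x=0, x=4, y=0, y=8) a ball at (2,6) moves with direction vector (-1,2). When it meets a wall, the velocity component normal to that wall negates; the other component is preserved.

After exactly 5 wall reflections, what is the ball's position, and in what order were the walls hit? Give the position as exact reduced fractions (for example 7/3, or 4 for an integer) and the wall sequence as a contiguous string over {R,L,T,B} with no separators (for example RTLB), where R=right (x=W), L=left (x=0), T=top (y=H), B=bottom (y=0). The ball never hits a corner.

1. t=1 → T at (1,8); v=(-1,-2)
2. t=1 → L at (0,6); v=(1,-2)
3. t=3 → B at (3,0); v=(1,2)
4. t=1 → R at (4,2); v=(-1,2)
5. t=3 → T at (1,8); v=(-1,-2)

Final position: (1,8)
Wall sequence: TLBRT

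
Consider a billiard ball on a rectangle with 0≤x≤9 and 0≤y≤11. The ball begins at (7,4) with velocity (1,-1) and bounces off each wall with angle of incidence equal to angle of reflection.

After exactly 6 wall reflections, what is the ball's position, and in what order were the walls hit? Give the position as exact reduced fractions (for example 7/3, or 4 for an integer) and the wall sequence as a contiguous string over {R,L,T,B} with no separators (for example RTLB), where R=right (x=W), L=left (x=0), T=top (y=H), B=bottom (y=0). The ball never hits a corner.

Final position: (3,0)
Wall sequence: RBLTRB

1. t=2 → R at (9,2); v=(-1,-1)
2. t=2 → B at (7,0); v=(-1,1)
3. t=7 → L at (0,7); v=(1,1)
4. t=4 → T at (4,11); v=(1,-1)
5. t=5 → R at (9,6); v=(-1,-1)
6. t=6 → B at (3,0); v=(-1,1)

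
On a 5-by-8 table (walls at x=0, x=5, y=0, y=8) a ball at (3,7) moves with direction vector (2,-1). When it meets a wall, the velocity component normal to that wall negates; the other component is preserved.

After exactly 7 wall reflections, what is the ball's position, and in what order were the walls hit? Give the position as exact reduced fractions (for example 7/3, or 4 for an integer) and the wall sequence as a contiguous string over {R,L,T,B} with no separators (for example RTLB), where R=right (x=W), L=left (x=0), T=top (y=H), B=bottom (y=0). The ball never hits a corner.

1. t=1 → R at (5,6); v=(-2,-1)
2. t=5/2 → L at (0,7/2); v=(2,-1)
3. t=5/2 → R at (5,1); v=(-2,-1)
4. t=1 → B at (3,0); v=(-2,1)
5. t=3/2 → L at (0,3/2); v=(2,1)
6. t=5/2 → R at (5,4); v=(-2,1)
7. t=5/2 → L at (0,13/2); v=(2,1)

Final position: (0,13/2)
Wall sequence: RLRBLRL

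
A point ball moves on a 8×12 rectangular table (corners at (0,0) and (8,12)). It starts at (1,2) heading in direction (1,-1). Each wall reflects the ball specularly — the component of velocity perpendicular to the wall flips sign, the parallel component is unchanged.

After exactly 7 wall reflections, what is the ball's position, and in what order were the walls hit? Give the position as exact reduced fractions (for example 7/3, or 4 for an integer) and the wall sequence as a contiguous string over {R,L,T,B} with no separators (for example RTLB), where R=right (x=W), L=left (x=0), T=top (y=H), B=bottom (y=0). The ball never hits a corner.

1. t=2 → B at (3,0); v=(1,1)
2. t=5 → R at (8,5); v=(-1,1)
3. t=7 → T at (1,12); v=(-1,-1)
4. t=1 → L at (0,11); v=(1,-1)
5. t=8 → R at (8,3); v=(-1,-1)
6. t=3 → B at (5,0); v=(-1,1)
7. t=5 → L at (0,5); v=(1,1)

Final position: (0,5)
Wall sequence: BRTLRBL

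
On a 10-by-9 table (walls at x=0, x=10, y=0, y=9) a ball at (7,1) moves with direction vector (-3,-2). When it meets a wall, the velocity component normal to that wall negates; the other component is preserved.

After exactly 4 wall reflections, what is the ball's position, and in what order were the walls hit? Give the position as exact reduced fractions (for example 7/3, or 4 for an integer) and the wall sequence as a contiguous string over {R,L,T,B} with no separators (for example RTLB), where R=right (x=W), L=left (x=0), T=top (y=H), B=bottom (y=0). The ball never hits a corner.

Final position: (10,23/3)
Wall sequence: BLTR

1. t=1/2 → B at (11/2,0); v=(-3,2)
2. t=11/6 → L at (0,11/3); v=(3,2)
3. t=8/3 → T at (8,9); v=(3,-2)
4. t=2/3 → R at (10,23/3); v=(-3,-2)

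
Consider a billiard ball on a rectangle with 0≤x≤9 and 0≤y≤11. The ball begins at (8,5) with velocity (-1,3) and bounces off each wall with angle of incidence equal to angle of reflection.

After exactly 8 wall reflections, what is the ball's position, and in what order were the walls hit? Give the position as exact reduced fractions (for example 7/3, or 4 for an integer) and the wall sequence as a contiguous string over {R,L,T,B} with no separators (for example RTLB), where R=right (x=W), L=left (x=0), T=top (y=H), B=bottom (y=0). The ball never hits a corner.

1. t=2 → T at (6,11); v=(-1,-3)
2. t=11/3 → B at (7/3,0); v=(-1,3)
3. t=7/3 → L at (0,7); v=(1,3)
4. t=4/3 → T at (4/3,11); v=(1,-3)
5. t=11/3 → B at (5,0); v=(1,3)
6. t=11/3 → T at (26/3,11); v=(1,-3)
7. t=1/3 → R at (9,10); v=(-1,-3)
8. t=10/3 → B at (17/3,0); v=(-1,3)

Final position: (17/3,0)
Wall sequence: TBLTBTRB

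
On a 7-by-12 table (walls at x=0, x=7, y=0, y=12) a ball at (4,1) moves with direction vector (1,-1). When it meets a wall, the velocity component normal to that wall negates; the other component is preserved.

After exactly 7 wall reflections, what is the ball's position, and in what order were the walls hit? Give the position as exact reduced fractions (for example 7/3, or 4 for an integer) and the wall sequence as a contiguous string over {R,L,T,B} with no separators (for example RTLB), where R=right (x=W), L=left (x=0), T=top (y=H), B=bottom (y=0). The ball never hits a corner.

Final position: (1,0)
Wall sequence: BRLTRLB

1. t=1 → B at (5,0); v=(1,1)
2. t=2 → R at (7,2); v=(-1,1)
3. t=7 → L at (0,9); v=(1,1)
4. t=3 → T at (3,12); v=(1,-1)
5. t=4 → R at (7,8); v=(-1,-1)
6. t=7 → L at (0,1); v=(1,-1)
7. t=1 → B at (1,0); v=(1,1)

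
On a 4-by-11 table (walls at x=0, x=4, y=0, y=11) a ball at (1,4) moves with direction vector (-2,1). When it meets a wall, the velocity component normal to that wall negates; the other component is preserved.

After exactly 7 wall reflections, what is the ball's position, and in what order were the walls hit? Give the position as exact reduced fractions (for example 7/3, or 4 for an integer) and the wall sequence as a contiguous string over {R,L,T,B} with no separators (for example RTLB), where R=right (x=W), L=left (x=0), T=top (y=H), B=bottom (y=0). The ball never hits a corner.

1. t=1/2 → L at (0,9/2); v=(2,1)
2. t=2 → R at (4,13/2); v=(-2,1)
3. t=2 → L at (0,17/2); v=(2,1)
4. t=2 → R at (4,21/2); v=(-2,1)
5. t=1/2 → T at (3,11); v=(-2,-1)
6. t=3/2 → L at (0,19/2); v=(2,-1)
7. t=2 → R at (4,15/2); v=(-2,-1)

Final position: (4,15/2)
Wall sequence: LRLRTLR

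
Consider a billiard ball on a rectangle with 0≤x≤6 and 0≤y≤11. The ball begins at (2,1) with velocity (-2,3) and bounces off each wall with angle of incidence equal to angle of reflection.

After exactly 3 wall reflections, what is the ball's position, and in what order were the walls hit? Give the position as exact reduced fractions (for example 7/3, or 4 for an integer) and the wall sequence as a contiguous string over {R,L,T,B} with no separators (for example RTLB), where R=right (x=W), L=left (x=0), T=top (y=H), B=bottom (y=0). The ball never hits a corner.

Final position: (6,9)
Wall sequence: LTR

1. t=1 → L at (0,4); v=(2,3)
2. t=7/3 → T at (14/3,11); v=(2,-3)
3. t=2/3 → R at (6,9); v=(-2,-3)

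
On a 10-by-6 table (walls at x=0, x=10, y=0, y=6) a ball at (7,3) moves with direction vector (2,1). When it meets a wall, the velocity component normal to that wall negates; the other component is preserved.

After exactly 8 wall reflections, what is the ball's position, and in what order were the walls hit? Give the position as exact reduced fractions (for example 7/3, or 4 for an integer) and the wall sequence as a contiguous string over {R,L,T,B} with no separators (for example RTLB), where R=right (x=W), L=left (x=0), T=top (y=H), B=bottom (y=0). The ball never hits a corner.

Final position: (9,0)
Wall sequence: RTLBRTLB

1. t=3/2 → R at (10,9/2); v=(-2,1)
2. t=3/2 → T at (7,6); v=(-2,-1)
3. t=7/2 → L at (0,5/2); v=(2,-1)
4. t=5/2 → B at (5,0); v=(2,1)
5. t=5/2 → R at (10,5/2); v=(-2,1)
6. t=7/2 → T at (3,6); v=(-2,-1)
7. t=3/2 → L at (0,9/2); v=(2,-1)
8. t=9/2 → B at (9,0); v=(2,1)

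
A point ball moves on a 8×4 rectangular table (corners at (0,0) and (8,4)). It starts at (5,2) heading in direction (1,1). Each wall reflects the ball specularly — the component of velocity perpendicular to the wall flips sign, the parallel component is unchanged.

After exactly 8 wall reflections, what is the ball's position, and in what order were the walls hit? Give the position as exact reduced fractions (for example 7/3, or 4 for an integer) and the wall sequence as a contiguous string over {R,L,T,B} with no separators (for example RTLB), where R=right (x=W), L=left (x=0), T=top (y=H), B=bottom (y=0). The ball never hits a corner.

1. t=2 → T at (7,4); v=(1,-1)
2. t=1 → R at (8,3); v=(-1,-1)
3. t=3 → B at (5,0); v=(-1,1)
4. t=4 → T at (1,4); v=(-1,-1)
5. t=1 → L at (0,3); v=(1,-1)
6. t=3 → B at (3,0); v=(1,1)
7. t=4 → T at (7,4); v=(1,-1)
8. t=1 → R at (8,3); v=(-1,-1)

Final position: (8,3)
Wall sequence: TRBTLBTR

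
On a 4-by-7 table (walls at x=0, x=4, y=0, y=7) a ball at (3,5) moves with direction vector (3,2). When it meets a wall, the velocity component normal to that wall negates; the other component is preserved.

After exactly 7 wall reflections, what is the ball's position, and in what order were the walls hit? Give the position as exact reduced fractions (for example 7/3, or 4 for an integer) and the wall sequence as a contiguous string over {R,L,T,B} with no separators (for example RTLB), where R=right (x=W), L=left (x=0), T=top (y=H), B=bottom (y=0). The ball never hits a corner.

1. t=1/3 → R at (4,17/3); v=(-3,2)
2. t=2/3 → T at (2,7); v=(-3,-2)
3. t=2/3 → L at (0,17/3); v=(3,-2)
4. t=4/3 → R at (4,3); v=(-3,-2)
5. t=4/3 → L at (0,1/3); v=(3,-2)
6. t=1/6 → B at (1/2,0); v=(3,2)
7. t=7/6 → R at (4,7/3); v=(-3,2)

Final position: (4,7/3)
Wall sequence: RTLRLBR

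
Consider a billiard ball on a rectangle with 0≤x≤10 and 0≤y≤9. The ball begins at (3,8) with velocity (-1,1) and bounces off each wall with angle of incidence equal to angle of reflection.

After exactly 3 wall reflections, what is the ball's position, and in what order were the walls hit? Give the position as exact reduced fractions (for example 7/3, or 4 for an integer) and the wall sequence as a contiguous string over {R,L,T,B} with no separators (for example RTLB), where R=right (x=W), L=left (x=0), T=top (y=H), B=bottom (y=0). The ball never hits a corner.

1. t=1 → T at (2,9); v=(-1,-1)
2. t=2 → L at (0,7); v=(1,-1)
3. t=7 → B at (7,0); v=(1,1)

Final position: (7,0)
Wall sequence: TLB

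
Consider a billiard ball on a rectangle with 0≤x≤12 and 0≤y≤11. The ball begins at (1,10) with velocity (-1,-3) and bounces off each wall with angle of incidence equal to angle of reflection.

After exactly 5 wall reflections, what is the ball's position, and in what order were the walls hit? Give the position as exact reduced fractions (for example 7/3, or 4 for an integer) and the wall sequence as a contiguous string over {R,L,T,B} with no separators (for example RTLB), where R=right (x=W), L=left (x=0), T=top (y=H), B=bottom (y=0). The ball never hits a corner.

1. t=1 → L at (0,7); v=(1,-3)
2. t=7/3 → B at (7/3,0); v=(1,3)
3. t=11/3 → T at (6,11); v=(1,-3)
4. t=11/3 → B at (29/3,0); v=(1,3)
5. t=7/3 → R at (12,7); v=(-1,3)

Final position: (12,7)
Wall sequence: LBTBR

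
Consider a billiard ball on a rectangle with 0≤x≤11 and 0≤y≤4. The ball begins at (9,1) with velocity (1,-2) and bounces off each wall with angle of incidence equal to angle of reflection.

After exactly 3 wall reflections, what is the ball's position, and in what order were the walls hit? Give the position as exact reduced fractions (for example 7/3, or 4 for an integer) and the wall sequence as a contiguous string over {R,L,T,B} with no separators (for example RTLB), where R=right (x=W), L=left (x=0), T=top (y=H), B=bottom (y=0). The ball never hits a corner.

Final position: (21/2,4)
Wall sequence: BRT

1. t=1/2 → B at (19/2,0); v=(1,2)
2. t=3/2 → R at (11,3); v=(-1,2)
3. t=1/2 → T at (21/2,4); v=(-1,-2)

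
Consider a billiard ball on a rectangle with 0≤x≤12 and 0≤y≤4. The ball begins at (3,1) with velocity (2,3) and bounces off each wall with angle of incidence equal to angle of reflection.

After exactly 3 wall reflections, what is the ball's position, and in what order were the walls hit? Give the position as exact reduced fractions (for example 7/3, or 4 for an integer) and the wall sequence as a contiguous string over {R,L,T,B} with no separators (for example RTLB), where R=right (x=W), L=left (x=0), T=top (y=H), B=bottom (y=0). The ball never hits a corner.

Final position: (31/3,4)
Wall sequence: TBT

1. t=1 → T at (5,4); v=(2,-3)
2. t=4/3 → B at (23/3,0); v=(2,3)
3. t=4/3 → T at (31/3,4); v=(2,-3)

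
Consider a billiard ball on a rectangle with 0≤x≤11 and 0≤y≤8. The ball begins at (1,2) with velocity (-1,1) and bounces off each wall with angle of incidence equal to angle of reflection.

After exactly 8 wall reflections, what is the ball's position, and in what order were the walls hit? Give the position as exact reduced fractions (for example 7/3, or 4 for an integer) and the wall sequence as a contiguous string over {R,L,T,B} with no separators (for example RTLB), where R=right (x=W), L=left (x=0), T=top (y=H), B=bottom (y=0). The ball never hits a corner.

Final position: (11,4)
Wall sequence: LTRBTLBR

1. t=1 → L at (0,3); v=(1,1)
2. t=5 → T at (5,8); v=(1,-1)
3. t=6 → R at (11,2); v=(-1,-1)
4. t=2 → B at (9,0); v=(-1,1)
5. t=8 → T at (1,8); v=(-1,-1)
6. t=1 → L at (0,7); v=(1,-1)
7. t=7 → B at (7,0); v=(1,1)
8. t=4 → R at (11,4); v=(-1,1)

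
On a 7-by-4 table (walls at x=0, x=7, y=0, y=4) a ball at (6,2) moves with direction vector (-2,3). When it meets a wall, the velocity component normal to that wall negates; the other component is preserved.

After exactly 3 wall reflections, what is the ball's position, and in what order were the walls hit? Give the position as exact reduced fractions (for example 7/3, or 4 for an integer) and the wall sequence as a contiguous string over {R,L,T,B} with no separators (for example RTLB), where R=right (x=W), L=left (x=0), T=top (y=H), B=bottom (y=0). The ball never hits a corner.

1. t=2/3 → T at (14/3,4); v=(-2,-3)
2. t=4/3 → B at (2,0); v=(-2,3)
3. t=1 → L at (0,3); v=(2,3)

Final position: (0,3)
Wall sequence: TBL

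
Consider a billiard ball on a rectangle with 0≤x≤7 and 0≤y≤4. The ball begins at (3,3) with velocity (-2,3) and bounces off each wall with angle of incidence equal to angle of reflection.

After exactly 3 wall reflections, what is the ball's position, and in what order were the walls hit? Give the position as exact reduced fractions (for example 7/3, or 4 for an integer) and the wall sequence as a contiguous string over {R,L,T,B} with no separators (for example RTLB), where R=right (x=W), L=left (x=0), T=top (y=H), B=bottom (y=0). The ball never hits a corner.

Final position: (1/3,0)
Wall sequence: TLB

1. t=1/3 → T at (7/3,4); v=(-2,-3)
2. t=7/6 → L at (0,1/2); v=(2,-3)
3. t=1/6 → B at (1/3,0); v=(2,3)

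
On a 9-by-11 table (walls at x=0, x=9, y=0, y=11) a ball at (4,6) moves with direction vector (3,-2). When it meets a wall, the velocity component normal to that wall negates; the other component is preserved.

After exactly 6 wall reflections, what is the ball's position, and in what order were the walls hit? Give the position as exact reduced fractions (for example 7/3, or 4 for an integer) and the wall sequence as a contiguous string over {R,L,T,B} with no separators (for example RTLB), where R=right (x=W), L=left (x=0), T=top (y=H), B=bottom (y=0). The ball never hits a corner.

1. t=5/3 → R at (9,8/3); v=(-3,-2)
2. t=4/3 → B at (5,0); v=(-3,2)
3. t=5/3 → L at (0,10/3); v=(3,2)
4. t=3 → R at (9,28/3); v=(-3,2)
5. t=5/6 → T at (13/2,11); v=(-3,-2)
6. t=13/6 → L at (0,20/3); v=(3,-2)

Final position: (0,20/3)
Wall sequence: RBLRTL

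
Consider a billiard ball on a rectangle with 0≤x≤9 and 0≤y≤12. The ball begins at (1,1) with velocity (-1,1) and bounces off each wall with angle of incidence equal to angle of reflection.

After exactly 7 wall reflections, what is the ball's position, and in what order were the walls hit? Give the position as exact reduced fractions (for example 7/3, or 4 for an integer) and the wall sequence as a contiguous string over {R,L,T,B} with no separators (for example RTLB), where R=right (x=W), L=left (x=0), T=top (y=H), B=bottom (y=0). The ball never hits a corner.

1. t=1 → L at (0,2); v=(1,1)
2. t=9 → R at (9,11); v=(-1,1)
3. t=1 → T at (8,12); v=(-1,-1)
4. t=8 → L at (0,4); v=(1,-1)
5. t=4 → B at (4,0); v=(1,1)
6. t=5 → R at (9,5); v=(-1,1)
7. t=7 → T at (2,12); v=(-1,-1)

Final position: (2,12)
Wall sequence: LRTLBRT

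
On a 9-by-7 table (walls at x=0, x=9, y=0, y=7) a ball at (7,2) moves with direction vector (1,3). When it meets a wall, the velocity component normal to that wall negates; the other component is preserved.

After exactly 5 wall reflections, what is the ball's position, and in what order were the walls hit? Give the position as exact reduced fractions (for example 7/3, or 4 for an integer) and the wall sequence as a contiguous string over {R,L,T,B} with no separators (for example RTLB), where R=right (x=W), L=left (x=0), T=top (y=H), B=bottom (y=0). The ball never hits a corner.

Final position: (7/3,0)
Wall sequence: TRBTB

1. t=5/3 → T at (26/3,7); v=(1,-3)
2. t=1/3 → R at (9,6); v=(-1,-3)
3. t=2 → B at (7,0); v=(-1,3)
4. t=7/3 → T at (14/3,7); v=(-1,-3)
5. t=7/3 → B at (7/3,0); v=(-1,3)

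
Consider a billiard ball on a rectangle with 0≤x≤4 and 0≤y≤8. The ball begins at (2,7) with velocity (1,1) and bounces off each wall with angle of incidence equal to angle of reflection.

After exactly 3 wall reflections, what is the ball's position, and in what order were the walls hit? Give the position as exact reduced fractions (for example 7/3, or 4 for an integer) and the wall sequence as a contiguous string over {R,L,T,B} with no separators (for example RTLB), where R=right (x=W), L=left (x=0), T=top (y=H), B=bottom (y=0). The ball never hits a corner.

Final position: (0,3)
Wall sequence: TRL

1. t=1 → T at (3,8); v=(1,-1)
2. t=1 → R at (4,7); v=(-1,-1)
3. t=4 → L at (0,3); v=(1,-1)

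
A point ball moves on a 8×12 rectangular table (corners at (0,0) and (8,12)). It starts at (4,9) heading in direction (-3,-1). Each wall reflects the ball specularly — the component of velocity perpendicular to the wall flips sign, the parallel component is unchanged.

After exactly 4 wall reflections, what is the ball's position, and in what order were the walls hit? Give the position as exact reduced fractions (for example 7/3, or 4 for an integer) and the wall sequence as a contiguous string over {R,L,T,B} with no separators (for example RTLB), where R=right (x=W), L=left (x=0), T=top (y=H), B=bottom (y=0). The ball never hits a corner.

Final position: (7,0)
Wall sequence: LRLB

1. t=4/3 → L at (0,23/3); v=(3,-1)
2. t=8/3 → R at (8,5); v=(-3,-1)
3. t=8/3 → L at (0,7/3); v=(3,-1)
4. t=7/3 → B at (7,0); v=(3,1)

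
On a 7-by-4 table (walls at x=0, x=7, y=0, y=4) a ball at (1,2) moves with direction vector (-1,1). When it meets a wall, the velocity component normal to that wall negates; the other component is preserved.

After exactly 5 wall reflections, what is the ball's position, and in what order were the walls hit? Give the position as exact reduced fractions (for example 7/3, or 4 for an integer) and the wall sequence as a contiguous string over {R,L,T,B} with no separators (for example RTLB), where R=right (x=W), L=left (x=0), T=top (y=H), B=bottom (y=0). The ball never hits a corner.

1. t=1 → L at (0,3); v=(1,1)
2. t=1 → T at (1,4); v=(1,-1)
3. t=4 → B at (5,0); v=(1,1)
4. t=2 → R at (7,2); v=(-1,1)
5. t=2 → T at (5,4); v=(-1,-1)

Final position: (5,4)
Wall sequence: LTBRT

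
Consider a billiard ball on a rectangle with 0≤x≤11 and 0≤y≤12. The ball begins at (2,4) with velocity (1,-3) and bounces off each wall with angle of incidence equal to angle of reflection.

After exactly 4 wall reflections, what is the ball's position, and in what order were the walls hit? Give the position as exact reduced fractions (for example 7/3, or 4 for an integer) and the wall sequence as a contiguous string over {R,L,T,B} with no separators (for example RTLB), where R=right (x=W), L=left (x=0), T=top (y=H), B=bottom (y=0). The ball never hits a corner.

1. t=4/3 → B at (10/3,0); v=(1,3)
2. t=4 → T at (22/3,12); v=(1,-3)
3. t=11/3 → R at (11,1); v=(-1,-3)
4. t=1/3 → B at (32/3,0); v=(-1,3)

Final position: (32/3,0)
Wall sequence: BTRB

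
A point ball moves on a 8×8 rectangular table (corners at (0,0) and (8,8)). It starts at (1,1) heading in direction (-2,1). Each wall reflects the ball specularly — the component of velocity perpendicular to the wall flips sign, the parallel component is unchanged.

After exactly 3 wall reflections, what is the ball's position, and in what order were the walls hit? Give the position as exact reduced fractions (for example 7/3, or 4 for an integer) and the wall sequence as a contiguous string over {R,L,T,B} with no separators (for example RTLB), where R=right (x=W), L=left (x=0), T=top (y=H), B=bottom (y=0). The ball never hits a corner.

Final position: (3,8)
Wall sequence: LRT

1. t=1/2 → L at (0,3/2); v=(2,1)
2. t=4 → R at (8,11/2); v=(-2,1)
3. t=5/2 → T at (3,8); v=(-2,-1)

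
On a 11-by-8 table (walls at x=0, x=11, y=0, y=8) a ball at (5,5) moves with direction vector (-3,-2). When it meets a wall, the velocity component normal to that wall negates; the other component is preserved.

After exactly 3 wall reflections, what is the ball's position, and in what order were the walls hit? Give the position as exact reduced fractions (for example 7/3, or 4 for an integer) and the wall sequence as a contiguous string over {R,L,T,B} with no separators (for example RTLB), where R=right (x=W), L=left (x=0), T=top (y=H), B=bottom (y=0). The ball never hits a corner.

1. t=5/3 → L at (0,5/3); v=(3,-2)
2. t=5/6 → B at (5/2,0); v=(3,2)
3. t=17/6 → R at (11,17/3); v=(-3,2)

Final position: (11,17/3)
Wall sequence: LBR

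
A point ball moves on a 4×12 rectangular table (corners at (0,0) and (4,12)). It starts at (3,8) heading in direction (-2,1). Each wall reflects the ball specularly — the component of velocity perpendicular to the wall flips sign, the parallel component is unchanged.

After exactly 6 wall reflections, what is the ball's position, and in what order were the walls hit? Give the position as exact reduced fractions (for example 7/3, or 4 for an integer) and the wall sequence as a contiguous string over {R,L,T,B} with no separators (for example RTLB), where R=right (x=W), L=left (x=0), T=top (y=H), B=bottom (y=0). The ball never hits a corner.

Final position: (0,13/2)
Wall sequence: LRTLRL

1. t=3/2 → L at (0,19/2); v=(2,1)
2. t=2 → R at (4,23/2); v=(-2,1)
3. t=1/2 → T at (3,12); v=(-2,-1)
4. t=3/2 → L at (0,21/2); v=(2,-1)
5. t=2 → R at (4,17/2); v=(-2,-1)
6. t=2 → L at (0,13/2); v=(2,-1)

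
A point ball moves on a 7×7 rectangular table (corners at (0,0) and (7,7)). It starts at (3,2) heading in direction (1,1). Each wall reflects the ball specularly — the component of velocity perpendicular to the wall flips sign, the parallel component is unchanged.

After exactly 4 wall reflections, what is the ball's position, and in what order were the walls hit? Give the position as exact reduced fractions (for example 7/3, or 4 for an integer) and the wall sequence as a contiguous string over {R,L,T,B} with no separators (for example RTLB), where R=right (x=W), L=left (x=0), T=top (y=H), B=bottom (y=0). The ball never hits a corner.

1. t=4 → R at (7,6); v=(-1,1)
2. t=1 → T at (6,7); v=(-1,-1)
3. t=6 → L at (0,1); v=(1,-1)
4. t=1 → B at (1,0); v=(1,1)

Final position: (1,0)
Wall sequence: RTLB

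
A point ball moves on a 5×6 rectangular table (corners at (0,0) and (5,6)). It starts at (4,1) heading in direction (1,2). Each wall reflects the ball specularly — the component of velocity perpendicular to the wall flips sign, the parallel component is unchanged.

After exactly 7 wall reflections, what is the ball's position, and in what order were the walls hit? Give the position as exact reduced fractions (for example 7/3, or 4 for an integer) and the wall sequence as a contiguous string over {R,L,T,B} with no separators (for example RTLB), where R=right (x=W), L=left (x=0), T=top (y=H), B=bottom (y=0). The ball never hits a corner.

Final position: (9/2,0)
Wall sequence: RTBLTRB

1. t=1 → R at (5,3); v=(-1,2)
2. t=3/2 → T at (7/2,6); v=(-1,-2)
3. t=3 → B at (1/2,0); v=(-1,2)
4. t=1/2 → L at (0,1); v=(1,2)
5. t=5/2 → T at (5/2,6); v=(1,-2)
6. t=5/2 → R at (5,1); v=(-1,-2)
7. t=1/2 → B at (9/2,0); v=(-1,2)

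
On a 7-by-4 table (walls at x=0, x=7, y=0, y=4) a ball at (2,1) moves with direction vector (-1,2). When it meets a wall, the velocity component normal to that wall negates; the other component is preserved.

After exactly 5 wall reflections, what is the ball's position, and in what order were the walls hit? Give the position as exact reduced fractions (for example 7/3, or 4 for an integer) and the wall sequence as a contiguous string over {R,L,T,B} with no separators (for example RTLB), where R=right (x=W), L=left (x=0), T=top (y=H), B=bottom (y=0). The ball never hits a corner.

1. t=3/2 → T at (1/2,4); v=(-1,-2)
2. t=1/2 → L at (0,3); v=(1,-2)
3. t=3/2 → B at (3/2,0); v=(1,2)
4. t=2 → T at (7/2,4); v=(1,-2)
5. t=2 → B at (11/2,0); v=(1,2)

Final position: (11/2,0)
Wall sequence: TLBTB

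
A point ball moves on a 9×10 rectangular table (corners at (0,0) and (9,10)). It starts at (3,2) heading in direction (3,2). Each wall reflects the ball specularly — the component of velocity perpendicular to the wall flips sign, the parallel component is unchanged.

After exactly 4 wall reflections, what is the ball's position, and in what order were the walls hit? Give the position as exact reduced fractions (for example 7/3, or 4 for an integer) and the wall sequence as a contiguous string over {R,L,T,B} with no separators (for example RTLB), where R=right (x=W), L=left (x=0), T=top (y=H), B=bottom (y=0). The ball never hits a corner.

Final position: (9,2)
Wall sequence: RTLR

1. t=2 → R at (9,6); v=(-3,2)
2. t=2 → T at (3,10); v=(-3,-2)
3. t=1 → L at (0,8); v=(3,-2)
4. t=3 → R at (9,2); v=(-3,-2)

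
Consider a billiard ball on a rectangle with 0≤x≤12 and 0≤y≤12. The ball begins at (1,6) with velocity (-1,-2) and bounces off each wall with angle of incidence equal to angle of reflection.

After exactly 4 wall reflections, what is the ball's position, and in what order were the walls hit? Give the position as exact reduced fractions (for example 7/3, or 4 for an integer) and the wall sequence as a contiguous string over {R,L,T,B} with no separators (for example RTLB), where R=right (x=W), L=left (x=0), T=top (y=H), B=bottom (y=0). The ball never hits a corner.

Final position: (12,4)
Wall sequence: LBTR

1. t=1 → L at (0,4); v=(1,-2)
2. t=2 → B at (2,0); v=(1,2)
3. t=6 → T at (8,12); v=(1,-2)
4. t=4 → R at (12,4); v=(-1,-2)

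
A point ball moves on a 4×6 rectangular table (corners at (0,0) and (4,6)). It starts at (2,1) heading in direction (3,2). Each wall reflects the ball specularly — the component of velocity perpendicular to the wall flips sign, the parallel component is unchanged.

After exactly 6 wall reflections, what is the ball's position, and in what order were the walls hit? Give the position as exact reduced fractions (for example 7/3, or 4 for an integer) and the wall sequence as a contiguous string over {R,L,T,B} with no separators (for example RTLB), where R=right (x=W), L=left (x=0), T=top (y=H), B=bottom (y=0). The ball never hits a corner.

1. t=2/3 → R at (4,7/3); v=(-3,2)
2. t=4/3 → L at (0,5); v=(3,2)
3. t=1/2 → T at (3/2,6); v=(3,-2)
4. t=5/6 → R at (4,13/3); v=(-3,-2)
5. t=4/3 → L at (0,5/3); v=(3,-2)
6. t=5/6 → B at (5/2,0); v=(3,2)

Final position: (5/2,0)
Wall sequence: RLTRLB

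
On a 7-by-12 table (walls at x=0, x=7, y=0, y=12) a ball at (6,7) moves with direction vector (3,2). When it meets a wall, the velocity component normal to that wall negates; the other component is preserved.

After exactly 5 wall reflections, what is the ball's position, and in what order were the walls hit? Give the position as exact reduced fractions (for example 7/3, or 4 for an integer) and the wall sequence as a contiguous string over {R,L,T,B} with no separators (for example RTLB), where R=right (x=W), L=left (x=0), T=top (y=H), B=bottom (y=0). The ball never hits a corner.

Final position: (0,7/3)
Wall sequence: RTLRL

1. t=1/3 → R at (7,23/3); v=(-3,2)
2. t=13/6 → T at (1/2,12); v=(-3,-2)
3. t=1/6 → L at (0,35/3); v=(3,-2)
4. t=7/3 → R at (7,7); v=(-3,-2)
5. t=7/3 → L at (0,7/3); v=(3,-2)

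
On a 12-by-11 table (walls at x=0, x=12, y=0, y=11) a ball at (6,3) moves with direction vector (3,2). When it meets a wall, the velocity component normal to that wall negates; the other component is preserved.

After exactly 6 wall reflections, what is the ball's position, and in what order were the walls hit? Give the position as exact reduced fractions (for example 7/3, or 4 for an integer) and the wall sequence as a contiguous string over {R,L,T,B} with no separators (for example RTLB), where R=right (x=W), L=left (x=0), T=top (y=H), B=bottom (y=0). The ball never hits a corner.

Final position: (0,9)
Wall sequence: RTLBRL

1. t=2 → R at (12,7); v=(-3,2)
2. t=2 → T at (6,11); v=(-3,-2)
3. t=2 → L at (0,7); v=(3,-2)
4. t=7/2 → B at (21/2,0); v=(3,2)
5. t=1/2 → R at (12,1); v=(-3,2)
6. t=4 → L at (0,9); v=(3,2)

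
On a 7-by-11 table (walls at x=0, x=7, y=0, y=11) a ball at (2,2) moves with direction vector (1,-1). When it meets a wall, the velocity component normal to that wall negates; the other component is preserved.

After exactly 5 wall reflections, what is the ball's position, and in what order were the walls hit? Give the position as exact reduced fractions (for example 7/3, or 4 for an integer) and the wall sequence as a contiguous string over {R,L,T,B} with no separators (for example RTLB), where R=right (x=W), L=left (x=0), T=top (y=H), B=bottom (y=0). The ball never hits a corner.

1. t=2 → B at (4,0); v=(1,1)
2. t=3 → R at (7,3); v=(-1,1)
3. t=7 → L at (0,10); v=(1,1)
4. t=1 → T at (1,11); v=(1,-1)
5. t=6 → R at (7,5); v=(-1,-1)

Final position: (7,5)
Wall sequence: BRLTR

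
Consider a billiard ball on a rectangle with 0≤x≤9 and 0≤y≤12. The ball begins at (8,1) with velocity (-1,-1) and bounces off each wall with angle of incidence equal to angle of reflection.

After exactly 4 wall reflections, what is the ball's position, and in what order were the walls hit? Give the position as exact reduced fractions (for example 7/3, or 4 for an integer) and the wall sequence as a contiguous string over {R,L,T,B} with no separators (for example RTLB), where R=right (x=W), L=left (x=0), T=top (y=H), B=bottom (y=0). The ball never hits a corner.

1. t=1 → B at (7,0); v=(-1,1)
2. t=7 → L at (0,7); v=(1,1)
3. t=5 → T at (5,12); v=(1,-1)
4. t=4 → R at (9,8); v=(-1,-1)

Final position: (9,8)
Wall sequence: BLTR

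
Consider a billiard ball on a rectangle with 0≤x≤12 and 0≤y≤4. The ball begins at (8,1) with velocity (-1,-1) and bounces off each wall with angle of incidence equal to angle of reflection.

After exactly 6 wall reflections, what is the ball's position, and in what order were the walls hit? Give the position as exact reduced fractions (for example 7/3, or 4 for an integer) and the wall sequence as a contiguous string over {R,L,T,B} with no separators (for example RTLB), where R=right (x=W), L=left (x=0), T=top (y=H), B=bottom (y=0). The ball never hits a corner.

Final position: (9,0)
Wall sequence: BTLBTB

1. t=1 → B at (7,0); v=(-1,1)
2. t=4 → T at (3,4); v=(-1,-1)
3. t=3 → L at (0,1); v=(1,-1)
4. t=1 → B at (1,0); v=(1,1)
5. t=4 → T at (5,4); v=(1,-1)
6. t=4 → B at (9,0); v=(1,1)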